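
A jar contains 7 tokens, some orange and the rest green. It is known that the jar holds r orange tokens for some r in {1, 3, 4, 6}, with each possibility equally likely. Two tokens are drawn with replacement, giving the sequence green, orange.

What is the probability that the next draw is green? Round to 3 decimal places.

0.500

Under each hypothesis, the probability of the observed sequence is: P(data | r = 1) = (6/7)(1/7) = 6/49; P(data | r = 3) = (4/7)(3/7) = 12/49; P(data | r = 4) = (3/7)(4/7) = 12/49; P(data | r = 6) = (1/7)(6/7) = 6/49.
The prior-weighted likelihoods are 1/4 · 6/49 = 3/98, 1/4 · 12/49 = 3/49, 1/4 · 12/49 = 3/49, 1/4 · 6/49 = 3/98; summing to 9/49.
Normalising, the posterior is P(r = 1 | data) = 1/6, P(r = 3 | data) = 1/3, P(r = 4 | data) = 1/3, P(r = 6 | data) = 1/6.
The predictive probability is P(green next | data) = (6/7)(1/6) + (4/7)(1/3) + (3/7)(1/3) + (1/7)(1/6) = 1/2.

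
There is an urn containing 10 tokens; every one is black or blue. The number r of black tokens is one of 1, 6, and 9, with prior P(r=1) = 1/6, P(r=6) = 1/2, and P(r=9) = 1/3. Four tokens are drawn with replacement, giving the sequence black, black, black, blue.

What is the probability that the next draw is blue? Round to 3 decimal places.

Compute the likelihood of the observed sequence for each case: P(data | r = 1) = (1/10)(1/10)(1/10)(9/10) = 0.0009; P(data | r = 6) = (6/10)(6/10)(6/10)(4/10) = 0.0864; P(data | r = 9) = (9/10)(9/10)(9/10)(1/10) = 0.0729.
Weighting by the prior gives 1/6 · 0.0009 = 0.00015, 1/2 · 0.0864 = 0.0432, 1/3 · 0.0729 = 0.0243; summing to 0.06765.
Dividing through by the total gives posterior P(r = 1 | data) = 0.0022173, P(r = 6 | data) = 0.63858, P(r = 9 | data) = 0.3592.
So P(blue next | data) = Σ P(blue next | H) P(H | data) = (9/10)(0.0022173) + (2/5)(0.63858) + (1/10)(0.3592) = 0.29335.

0.293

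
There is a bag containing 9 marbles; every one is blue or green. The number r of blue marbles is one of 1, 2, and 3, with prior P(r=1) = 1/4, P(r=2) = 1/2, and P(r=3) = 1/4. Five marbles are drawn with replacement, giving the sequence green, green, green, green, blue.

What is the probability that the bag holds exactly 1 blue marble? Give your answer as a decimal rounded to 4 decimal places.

0.2329

The likelihood of the observed sequence under each hypothesis: P(data | r = 1) = (8/9)(8/9)(8/9)(8/9)(1/9) = 0.069366; P(data | r = 2) = (7/9)(7/9)(7/9)(7/9)(2/9) = 0.081322; P(data | r = 3) = (6/9)(6/9)(6/9)(6/9)(3/9) = 0.065844.
The prior-weighted likelihoods are 1/4 · 0.069366 = 0.017342, 1/2 · 0.081322 = 0.040661, 1/4 · 0.065844 = 0.016461; these sum to 0.074464.
Hence P(r = 1 | data) = (0.017342) / (0.074464) = 0.23289.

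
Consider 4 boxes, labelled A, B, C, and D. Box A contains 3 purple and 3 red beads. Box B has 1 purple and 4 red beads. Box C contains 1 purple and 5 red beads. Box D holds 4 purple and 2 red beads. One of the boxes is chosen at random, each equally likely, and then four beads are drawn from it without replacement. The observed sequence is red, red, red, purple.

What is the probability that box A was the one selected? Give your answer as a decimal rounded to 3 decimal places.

0.120

Under each hypothesis, the probability of the observed sequence is: P(data | box A) = (3/6)(2/5)(1/4)(3/3) = 1/20; P(data | box B) = (4/5)(3/4)(2/3)(1/2) = 1/5; P(data | box C) = (5/6)(4/5)(3/4)(1/3) = 1/6; P(data | box D) = (2/6)(1/5)(0/4) = 0.
The prior-weighted likelihoods are 1/4 · 1/20 = 1/80, 1/4 · 1/5 = 1/20, 1/4 · 1/6 = 1/24, 1/4 · 0 = 0; summing to 5/48.
Therefore the posterior P(box A | data) = (1/80) / (5/48) = 3/25.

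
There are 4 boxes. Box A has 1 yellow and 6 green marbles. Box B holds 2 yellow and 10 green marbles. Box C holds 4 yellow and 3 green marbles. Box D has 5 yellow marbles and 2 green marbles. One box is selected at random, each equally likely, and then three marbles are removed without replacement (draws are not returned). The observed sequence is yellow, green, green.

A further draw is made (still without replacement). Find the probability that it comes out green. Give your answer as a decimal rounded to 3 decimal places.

0.663

For each hypothesis, P(data | H) works out to: P(data | box A) = (1/7)(6/6)(5/5) = 0.14286; P(data | box B) = (2/12)(10/11)(9/10) = 0.13636; P(data | box C) = (4/7)(3/6)(2/5) = 0.11429; P(data | box D) = (5/7)(2/6)(1/5) = 0.047619.
The prior-weighted likelihoods are 1/4 · 0.14286 = 0.035714, 1/4 · 0.13636 = 0.034091, 1/4 · 0.11429 = 0.028571, 1/4 · 0.047619 = 0.011905; summing to 0.11028.
Normalising, the posterior is P(box A | data) = 0.32385, P(box B | data) = 0.30913, P(box C | data) = 0.25908, P(box D | data) = 0.10795.
So P(green next | data) = Σ P(green next | H) P(H | data) = (1)(0.32385) + (8/9)(0.30913) + (1/4)(0.25908) + (0)(0.10795) = 0.6634.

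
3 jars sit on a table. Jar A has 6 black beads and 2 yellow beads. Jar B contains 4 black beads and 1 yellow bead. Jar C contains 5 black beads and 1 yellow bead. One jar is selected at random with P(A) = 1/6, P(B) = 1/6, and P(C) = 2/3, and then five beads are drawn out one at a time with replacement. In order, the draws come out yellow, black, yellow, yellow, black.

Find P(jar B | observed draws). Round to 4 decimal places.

Under each hypothesis, the probability of the observed sequence is: P(data | jar A) = (2/8)(6/8)(2/8)(2/8)(6/8) = 0.0087891; P(data | jar B) = (1/5)(4/5)(1/5)(1/5)(4/5) = 0.00512; P(data | jar C) = (1/6)(5/6)(1/6)(1/6)(5/6) = 0.003215.
The prior-weighted likelihoods are 1/6 · 0.0087891 = 0.0014648, 1/6 · 0.00512 = 0.00085333, 2/3 · 0.003215 = 0.0021433; these sum to 0.0044615.
Therefore the posterior P(jar B | data) = (0.00085333) / (0.0044615) = 0.19126.

0.1913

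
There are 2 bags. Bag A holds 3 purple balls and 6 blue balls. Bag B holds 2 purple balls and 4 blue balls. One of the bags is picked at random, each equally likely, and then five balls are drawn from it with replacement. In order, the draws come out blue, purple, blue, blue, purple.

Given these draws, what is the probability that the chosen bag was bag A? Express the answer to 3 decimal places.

The likelihood of the observed sequence under each hypothesis: P(data | bag A) = (6/9)(3/9)(6/9)(6/9)(3/9) = 8/243; P(data | bag B) = (4/6)(2/6)(4/6)(4/6)(2/6) = 8/243.
Weighting by the prior gives 1/2 · 8/243 = 4/243, 1/2 · 8/243 = 4/243; summing to 8/243.
So P(bag A | data) = (4/243) / (8/243) = 1/2.

0.500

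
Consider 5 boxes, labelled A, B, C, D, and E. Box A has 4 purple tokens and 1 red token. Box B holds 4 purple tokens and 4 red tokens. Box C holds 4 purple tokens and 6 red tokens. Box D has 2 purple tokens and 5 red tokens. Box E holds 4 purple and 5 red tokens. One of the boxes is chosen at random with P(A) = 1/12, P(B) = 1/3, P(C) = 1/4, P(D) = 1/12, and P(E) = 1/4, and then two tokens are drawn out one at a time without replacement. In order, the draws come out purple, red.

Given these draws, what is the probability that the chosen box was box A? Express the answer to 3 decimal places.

0.062

Compute the likelihood of the observed sequence for each case: P(data | box A) = (4/5)(1/4) = 1/5; P(data | box B) = (4/8)(4/7) = 2/7; P(data | box C) = (4/10)(6/9) = 4/15; P(data | box D) = (2/7)(5/6) = 5/21; P(data | box E) = (4/9)(5/8) = 5/18.
Multiplying each by its prior: 1/12 · 1/5 = 1/60, 1/3 · 2/7 = 2/21, 1/4 · 4/15 = 1/15, 1/12 · 5/21 = 5/252, 1/4 · 5/18 = 5/72; summing to 15/56.
So P(box A | data) = (1/60) / (15/56) = 14/225.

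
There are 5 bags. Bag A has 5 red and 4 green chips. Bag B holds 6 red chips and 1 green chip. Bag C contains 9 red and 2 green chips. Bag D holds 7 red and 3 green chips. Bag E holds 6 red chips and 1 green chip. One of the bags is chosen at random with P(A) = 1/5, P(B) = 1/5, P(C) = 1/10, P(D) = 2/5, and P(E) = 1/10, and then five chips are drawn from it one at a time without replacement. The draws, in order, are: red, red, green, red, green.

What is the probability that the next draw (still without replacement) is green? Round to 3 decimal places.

0.289

Under each hypothesis, the probability of the observed sequence is: P(data | bag A) = (5/9)(4/8)(4/7)(3/6)(3/5) = 0.047619; P(data | bag B) = (6/7)(5/6)(1/5)(4/4)(0/3) = 0; P(data | bag C) = (9/11)(8/10)(2/9)(7/8)(1/7) = 0.018182; P(data | bag D) = (7/10)(6/9)(3/8)(5/7)(2/6) = 0.041667; P(data | bag E) = (6/7)(5/6)(1/5)(4/4)(0/3) = 0.
Weighting by the prior gives 1/5 · 0.047619 = 0.0095238, 1/5 · 0 = 0, 1/10 · 0.018182 = 0.0018182, 2/5 · 0.041667 = 0.016667, 1/10 · 0 = 0; summing to 0.028009.
Dividing through by the total gives posterior P(bag A | data) = 0.34003, P(bag B | data) = 0, P(bag C | data) = 0.064915, P(bag D | data) = 0.59505, P(bag E | data) = 0.
Averaging over the posterior, P(green next | data) = (1/2)(0.34003) + (0)(0.064915) + (1/5)(0.59505) = 0.28903.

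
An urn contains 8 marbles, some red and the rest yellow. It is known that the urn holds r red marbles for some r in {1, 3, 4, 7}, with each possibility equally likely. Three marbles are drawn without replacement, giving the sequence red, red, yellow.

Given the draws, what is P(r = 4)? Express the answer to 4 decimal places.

For each hypothesis, P(data | H) works out to: P(data | r = 1) = (1/8)(0/7) = 0; P(data | r = 3) = (3/8)(2/7)(5/6) = 5/56; P(data | r = 4) = (4/8)(3/7)(4/6) = 1/7; P(data | r = 7) = (7/8)(6/7)(1/6) = 1/8.
The prior-weighted likelihoods are 1/4 · 0 = 0, 1/4 · 5/56 = 5/224, 1/4 · 1/7 = 1/28, 1/4 · 1/8 = 1/32; summing to 5/56.
Therefore the posterior P(r = 4 | data) = (1/28) / (5/56) = 2/5.

0.4000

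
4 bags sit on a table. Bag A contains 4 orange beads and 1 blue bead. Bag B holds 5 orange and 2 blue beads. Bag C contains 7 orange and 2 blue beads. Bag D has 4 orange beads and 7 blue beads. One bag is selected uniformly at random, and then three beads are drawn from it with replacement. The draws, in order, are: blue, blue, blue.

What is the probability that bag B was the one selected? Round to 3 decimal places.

Compute the likelihood of the observed sequence for each case: P(data | bag A) = (1/5)(1/5)(1/5) = 0.008; P(data | bag B) = (2/7)(2/7)(2/7) = 0.023324; P(data | bag C) = (2/9)(2/9)(2/9) = 0.010974; P(data | bag D) = (7/11)(7/11)(7/11) = 0.2577.
The prior-weighted likelihoods are 1/4 · 0.008 = 0.002, 1/4 · 0.023324 = 0.0058309, 1/4 · 0.010974 = 0.0027435, 1/4 · 0.2577 = 0.064425; these sum to 0.075.
So P(bag B | data) = (0.0058309) / (0.075) = 0.077746.

0.078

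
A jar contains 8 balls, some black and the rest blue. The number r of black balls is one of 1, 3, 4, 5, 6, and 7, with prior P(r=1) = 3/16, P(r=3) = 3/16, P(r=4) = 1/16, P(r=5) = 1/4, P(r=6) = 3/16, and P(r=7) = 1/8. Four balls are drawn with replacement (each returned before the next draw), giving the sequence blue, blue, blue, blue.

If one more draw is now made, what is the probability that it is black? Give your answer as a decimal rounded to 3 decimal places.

The likelihood of the observed sequence under each hypothesis: P(data | r = 1) = (7/8)(7/8)(7/8)(7/8) = 0.58618; P(data | r = 3) = (5/8)(5/8)(5/8)(5/8) = 0.15259; P(data | r = 4) = (4/8)(4/8)(4/8)(4/8) = 0.0625; P(data | r = 5) = (3/8)(3/8)(3/8)(3/8) = 0.019775; P(data | r = 6) = (2/8)(2/8)(2/8)(2/8) = 0.0039062; P(data | r = 7) = (1/8)(1/8)(1/8)(1/8) = 0.00024414.
Multiplying each by its prior: 3/16 · 0.58618 = 0.10991, 3/16 · 0.15259 = 0.02861, 1/16 · 0.0625 = 0.0039062, 1/4 · 0.019775 = 0.0049438, 3/16 · 0.0039062 = 0.00073242, 1/8 · 0.00024414 = 3.0518e-05; these sum to 0.14813.
Normalising, the posterior is P(r = 1 | data) = 0.74197, P(r = 3 | data) = 0.19314, P(r = 4 | data) = 0.02637, P(r = 5 | data) = 0.033375, P(r = 6 | data) = 0.0049444, P(r = 7 | data) = 0.00020602.
Averaging over the posterior, P(black next | data) = (1/8)(0.74197) + (3/8)(0.19314) + (1/2)(0.02637) + (5/8)(0.033375) + (3/4)(0.0049444) + (7/8)(0.00020602) = 0.20311.

0.203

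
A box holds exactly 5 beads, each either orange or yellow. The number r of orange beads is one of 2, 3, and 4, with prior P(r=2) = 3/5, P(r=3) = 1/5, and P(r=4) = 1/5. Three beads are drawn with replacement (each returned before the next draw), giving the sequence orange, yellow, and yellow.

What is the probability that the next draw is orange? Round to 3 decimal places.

0.457

The likelihood of the observed sequence under each hypothesis: P(data | r = 2) = (2/5)(3/5)(3/5) = 18/125; P(data | r = 3) = (3/5)(2/5)(2/5) = 12/125; P(data | r = 4) = (4/5)(1/5)(1/5) = 4/125.
The prior-weighted likelihoods are 3/5 · 18/125 = 54/625, 1/5 · 12/125 = 12/625, 1/5 · 4/125 = 4/625; with total 14/125.
The posterior is then P(r = 2 | data) = 27/35, P(r = 3 | data) = 6/35, P(r = 4 | data) = 2/35.
The predictive probability is P(orange next | data) = (2/5)(27/35) + (3/5)(6/35) + (4/5)(2/35) = 16/35.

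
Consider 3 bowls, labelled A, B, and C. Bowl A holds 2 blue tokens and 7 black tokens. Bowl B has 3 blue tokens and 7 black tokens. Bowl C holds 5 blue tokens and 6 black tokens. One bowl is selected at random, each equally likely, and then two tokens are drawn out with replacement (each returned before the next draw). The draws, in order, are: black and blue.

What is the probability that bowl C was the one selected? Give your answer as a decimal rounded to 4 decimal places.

0.3931

Under each hypothesis, the probability of the observed sequence is: P(data | bowl A) = (7/9)(2/9) = 0.17284; P(data | bowl B) = (7/10)(3/10) = 0.21; P(data | bowl C) = (6/11)(5/11) = 0.24793.
The prior-weighted likelihoods are 1/3 · 0.17284 = 0.057613, 1/3 · 0.21 = 0.07, 1/3 · 0.24793 = 0.082645; these sum to 0.21026.
Therefore the posterior P(bowl C | data) = (0.082645) / (0.21026) = 0.39306.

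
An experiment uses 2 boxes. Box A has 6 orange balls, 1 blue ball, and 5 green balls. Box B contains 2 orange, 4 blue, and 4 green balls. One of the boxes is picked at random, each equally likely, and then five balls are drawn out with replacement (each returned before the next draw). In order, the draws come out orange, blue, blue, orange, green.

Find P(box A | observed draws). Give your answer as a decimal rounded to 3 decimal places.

0.220

The likelihood of the observed sequence under each hypothesis: P(data | box A) = (6/12)(1/12)(1/12)(6/12)(5/12) = 0.00072338; P(data | box B) = (2/10)(4/10)(4/10)(2/10)(4/10) = 0.00256.
Multiplying each by its prior: 1/2 · 0.00072338 = 0.00036169, 1/2 · 0.00256 = 0.00128; these sum to 0.0016417.
So P(box A | data) = (0.00036169) / (0.0016417) = 0.22032.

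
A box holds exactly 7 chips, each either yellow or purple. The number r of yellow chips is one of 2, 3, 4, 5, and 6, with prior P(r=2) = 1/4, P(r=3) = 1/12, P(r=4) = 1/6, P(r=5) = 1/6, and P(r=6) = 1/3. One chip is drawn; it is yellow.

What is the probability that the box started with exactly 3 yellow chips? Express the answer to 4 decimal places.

Compute the likelihood of this draw for each case: P(data | r = 2) = (2/7) = 2/7; P(data | r = 3) = (3/7) = 3/7; P(data | r = 4) = (4/7) = 4/7; P(data | r = 5) = (5/7) = 5/7; P(data | r = 6) = (6/7) = 6/7.
Multiplying each by its prior: 1/4 · 2/7 = 1/14, 1/12 · 3/7 = 1/28, 1/6 · 4/7 = 2/21, 1/6 · 5/7 = 5/42, 1/3 · 6/7 = 2/7; with total 17/28.
By Bayes' rule, P(r = 3 | data) = (1/28) / (17/28) = 1/17.

0.0588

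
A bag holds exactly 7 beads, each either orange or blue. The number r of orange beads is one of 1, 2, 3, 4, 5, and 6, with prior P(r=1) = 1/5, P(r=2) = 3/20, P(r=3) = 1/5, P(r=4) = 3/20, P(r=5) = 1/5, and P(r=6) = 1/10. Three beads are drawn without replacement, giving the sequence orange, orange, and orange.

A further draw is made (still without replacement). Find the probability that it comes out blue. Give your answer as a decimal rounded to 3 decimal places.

The likelihood of the observed sequence under each hypothesis: P(data | r = 1) = (1/7)(0/6) = 0; P(data | r = 2) = (2/7)(1/6)(0/5) = 0; P(data | r = 3) = (3/7)(2/6)(1/5) = 1/35; P(data | r = 4) = (4/7)(3/6)(2/5) = 4/35; P(data | r = 5) = (5/7)(4/6)(3/5) = 2/7; P(data | r = 6) = (6/7)(5/6)(4/5) = 4/7.
Weighting by the prior gives 1/5 · 0 = 0, 3/20 · 0 = 0, 1/5 · 1/35 = 1/175, 3/20 · 4/35 = 3/175, 1/5 · 2/7 = 2/35, 1/10 · 4/7 = 2/35; summing to 24/175.
Normalising, the posterior is P(r = 1 | data) = 0, P(r = 2 | data) = 0, P(r = 3 | data) = 1/24, P(r = 4 | data) = 1/8, P(r = 5 | data) = 5/12, P(r = 6 | data) = 5/12.
So P(blue next | data) = Σ P(blue next | H) P(H | data) = (1)(1/24) + (3/4)(1/8) + (1/2)(5/12) + (1/4)(5/12) = 43/96.

0.448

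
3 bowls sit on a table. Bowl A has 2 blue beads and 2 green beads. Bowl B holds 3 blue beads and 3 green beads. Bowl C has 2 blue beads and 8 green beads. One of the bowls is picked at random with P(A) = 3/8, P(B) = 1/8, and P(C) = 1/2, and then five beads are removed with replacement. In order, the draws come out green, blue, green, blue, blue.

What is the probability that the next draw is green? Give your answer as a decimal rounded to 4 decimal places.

The likelihood of the observed sequence under each hypothesis: P(data | bowl A) = (2/4)(2/4)(2/4)(2/4)(2/4) = 0.03125; P(data | bowl B) = (3/6)(3/6)(3/6)(3/6)(3/6) = 0.03125; P(data | bowl C) = (8/10)(2/10)(8/10)(2/10)(2/10) = 0.00512.
Weighting by the prior gives 3/8 · 0.03125 = 0.011719, 1/8 · 0.03125 = 0.0039062, 1/2 · 0.00512 = 0.00256; these sum to 0.018185.
Dividing through by the total gives posterior P(bowl A | data) = 0.64442, P(bowl B | data) = 0.21481, P(bowl C | data) = 0.14078.
So P(green next | data) = Σ P(green next | H) P(H | data) = (1/2)(0.64442) + (1/2)(0.21481) + (4/5)(0.14078) = 0.54223.

0.5422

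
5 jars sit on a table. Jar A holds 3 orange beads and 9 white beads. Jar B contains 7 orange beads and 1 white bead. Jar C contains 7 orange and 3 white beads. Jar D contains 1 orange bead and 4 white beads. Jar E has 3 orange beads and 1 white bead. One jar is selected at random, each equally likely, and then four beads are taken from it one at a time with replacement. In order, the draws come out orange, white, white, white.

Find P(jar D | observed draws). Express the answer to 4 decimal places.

0.4263

For each hypothesis, P(data | H) works out to: P(data | jar A) = (3/12)(9/12)(9/12)(9/12) = 0.10547; P(data | jar B) = (7/8)(1/8)(1/8)(1/8) = 0.001709; P(data | jar C) = (7/10)(3/10)(3/10)(3/10) = 0.0189; P(data | jar D) = (1/5)(4/5)(4/5)(4/5) = 0.1024; P(data | jar E) = (3/4)(1/4)(1/4)(1/4) = 0.011719.
Weighting by the prior gives 1/5 · 0.10547 = 0.021094, 1/5 · 0.001709 = 0.0003418, 1/5 · 0.0189 = 0.00378, 1/5 · 0.1024 = 0.02048, 1/5 · 0.011719 = 0.0023437; with total 0.048039.
By Bayes' rule, P(jar D | data) = (0.02048) / (0.048039) = 0.42632.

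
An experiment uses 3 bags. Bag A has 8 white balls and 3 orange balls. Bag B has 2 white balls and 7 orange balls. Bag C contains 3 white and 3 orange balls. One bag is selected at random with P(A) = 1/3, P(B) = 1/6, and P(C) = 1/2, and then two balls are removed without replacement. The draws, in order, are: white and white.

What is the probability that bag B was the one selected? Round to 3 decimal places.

The likelihood of the observed sequence under each hypothesis: P(data | bag A) = (8/11)(7/10) = 0.50909; P(data | bag B) = (2/9)(1/8) = 0.027778; P(data | bag C) = (3/6)(2/5) = 0.2.
The prior-weighted likelihoods are 1/3 · 0.50909 = 0.1697, 1/6 · 0.027778 = 0.0046296, 1/2 · 0.2 = 0.1; these sum to 0.27433.
Hence P(bag B | data) = (0.0046296) / (0.27433) = 0.016876.

0.017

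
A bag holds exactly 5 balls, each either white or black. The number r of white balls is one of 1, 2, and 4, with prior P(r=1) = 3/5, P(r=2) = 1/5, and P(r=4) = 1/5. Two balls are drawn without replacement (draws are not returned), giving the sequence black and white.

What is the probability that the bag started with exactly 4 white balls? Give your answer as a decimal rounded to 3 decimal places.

0.182

Under each hypothesis, the probability of the observed sequence is: P(data | r = 1) = (4/5)(1/4) = 1/5; P(data | r = 2) = (3/5)(2/4) = 3/10; P(data | r = 4) = (1/5)(4/4) = 1/5.
Weighting by the prior gives 3/5 · 1/5 = 3/25, 1/5 · 3/10 = 3/50, 1/5 · 1/5 = 1/25; with total 11/50.
So P(r = 4 | data) = (1/25) / (11/50) = 2/11.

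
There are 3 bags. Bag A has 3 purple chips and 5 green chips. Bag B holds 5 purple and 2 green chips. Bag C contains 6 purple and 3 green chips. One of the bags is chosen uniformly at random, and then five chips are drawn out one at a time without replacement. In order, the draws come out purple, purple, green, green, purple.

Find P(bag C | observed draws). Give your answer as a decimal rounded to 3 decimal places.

Compute the likelihood of the observed sequence for each case: P(data | bag A) = (3/8)(2/7)(5/6)(4/5)(1/4) = 1/56; P(data | bag B) = (5/7)(4/6)(2/5)(1/4)(3/3) = 1/21; P(data | bag C) = (6/9)(5/8)(3/7)(2/6)(4/5) = 1/21.
The prior-weighted likelihoods are 1/3 · 1/56 = 1/168, 1/3 · 1/21 = 1/63, 1/3 · 1/21 = 1/63; these sum to 19/504.
So P(bag C | data) = (1/63) / (19/504) = 8/19.

0.421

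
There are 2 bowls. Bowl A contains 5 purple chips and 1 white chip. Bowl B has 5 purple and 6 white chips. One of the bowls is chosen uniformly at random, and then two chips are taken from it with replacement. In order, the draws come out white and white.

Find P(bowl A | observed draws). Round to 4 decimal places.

0.0854

Under each hypothesis, the probability of the observed sequence is: P(data | bowl A) = (1/6)(1/6) = 0.027778; P(data | bowl B) = (6/11)(6/11) = 0.29752.
Weighting by the prior gives 1/2 · 0.027778 = 0.013889, 1/2 · 0.29752 = 0.14876; with total 0.16265.
By Bayes' rule, P(bowl A | data) = (0.013889) / (0.16265) = 0.085392.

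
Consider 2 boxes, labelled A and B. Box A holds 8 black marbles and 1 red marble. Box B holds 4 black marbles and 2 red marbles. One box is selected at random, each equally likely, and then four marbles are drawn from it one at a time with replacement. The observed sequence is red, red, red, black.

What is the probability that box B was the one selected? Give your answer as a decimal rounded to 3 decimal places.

0.953

The likelihood of the observed sequence under each hypothesis: P(data | box A) = (1/9)(1/9)(1/9)(8/9) = 0.0012193; P(data | box B) = (2/6)(2/6)(2/6)(4/6) = 0.024691.
Weighting by the prior gives 1/2 · 0.0012193 = 0.00060966, 1/2 · 0.024691 = 0.012346; these sum to 0.012955.
So P(box B | data) = (0.012346) / (0.012955) = 0.95294.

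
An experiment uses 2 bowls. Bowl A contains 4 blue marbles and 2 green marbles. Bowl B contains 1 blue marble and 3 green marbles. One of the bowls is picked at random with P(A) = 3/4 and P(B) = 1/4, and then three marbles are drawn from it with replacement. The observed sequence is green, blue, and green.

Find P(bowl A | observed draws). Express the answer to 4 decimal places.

For each hypothesis, P(data | H) works out to: P(data | bowl A) = (2/6)(4/6)(2/6) = 0.074074; P(data | bowl B) = (3/4)(1/4)(3/4) = 0.14062.
Multiplying each by its prior: 3/4 · 0.074074 = 0.055556, 1/4 · 0.14062 = 0.035156; these sum to 0.090712.
So P(bowl A | data) = (0.055556) / (0.090712) = 0.61244.

0.6124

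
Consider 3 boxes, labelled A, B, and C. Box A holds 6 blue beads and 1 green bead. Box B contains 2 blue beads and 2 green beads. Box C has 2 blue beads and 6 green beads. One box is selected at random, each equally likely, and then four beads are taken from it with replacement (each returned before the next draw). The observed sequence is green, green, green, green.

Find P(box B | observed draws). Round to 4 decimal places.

0.1648

For each hypothesis, P(data | H) works out to: P(data | box A) = (1/7)(1/7)(1/7)(1/7) = 0.00041649; P(data | box B) = (2/4)(2/4)(2/4)(2/4) = 0.0625; P(data | box C) = (6/8)(6/8)(6/8)(6/8) = 0.31641.
Weighting by the prior gives 1/3 · 0.00041649 = 0.00013883, 1/3 · 0.0625 = 0.020833, 1/3 · 0.31641 = 0.10547; these sum to 0.12644.
Hence P(box B | data) = (0.020833) / (0.12644) = 0.16477.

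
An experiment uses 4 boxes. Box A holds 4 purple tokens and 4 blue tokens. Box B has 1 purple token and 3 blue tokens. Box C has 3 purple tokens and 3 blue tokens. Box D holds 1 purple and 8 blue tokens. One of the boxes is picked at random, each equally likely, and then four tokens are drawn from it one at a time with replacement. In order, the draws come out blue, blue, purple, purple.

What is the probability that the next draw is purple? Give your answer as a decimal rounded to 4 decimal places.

0.4259

For each hypothesis, P(data | H) works out to: P(data | box A) = (4/8)(4/8)(4/8)(4/8) = 0.0625; P(data | box B) = (3/4)(3/4)(1/4)(1/4) = 0.035156; P(data | box C) = (3/6)(3/6)(3/6)(3/6) = 0.0625; P(data | box D) = (8/9)(8/9)(1/9)(1/9) = 0.0097546.
Multiplying each by its prior: 1/4 · 0.0625 = 0.015625, 1/4 · 0.035156 = 0.0087891, 1/4 · 0.0625 = 0.015625, 1/4 · 0.0097546 = 0.0024387; with total 0.042478.
The posterior is then P(box A | data) = 0.36784, P(box B | data) = 0.20691, P(box C | data) = 0.36784, P(box D | data) = 0.05741.
Averaging over the posterior, P(purple next | data) = (1/2)(0.36784) + (1/4)(0.20691) + (1/2)(0.36784) + (1/9)(0.05741) = 0.42595.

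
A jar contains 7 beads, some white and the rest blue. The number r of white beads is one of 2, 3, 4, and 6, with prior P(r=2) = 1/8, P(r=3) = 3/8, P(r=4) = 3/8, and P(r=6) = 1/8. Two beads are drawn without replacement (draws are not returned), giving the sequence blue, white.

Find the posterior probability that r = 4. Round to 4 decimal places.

Compute the likelihood of the observed sequence for each case: P(data | r = 2) = (5/7)(2/6) = 5/21; P(data | r = 3) = (4/7)(3/6) = 2/7; P(data | r = 4) = (3/7)(4/6) = 2/7; P(data | r = 6) = (1/7)(6/6) = 1/7.
The prior-weighted likelihoods are 1/8 · 5/21 = 5/168, 3/8 · 2/7 = 3/28, 3/8 · 2/7 = 3/28, 1/8 · 1/7 = 1/56; these sum to 11/42.
So P(r = 4 | data) = (3/28) / (11/42) = 9/22.

0.4091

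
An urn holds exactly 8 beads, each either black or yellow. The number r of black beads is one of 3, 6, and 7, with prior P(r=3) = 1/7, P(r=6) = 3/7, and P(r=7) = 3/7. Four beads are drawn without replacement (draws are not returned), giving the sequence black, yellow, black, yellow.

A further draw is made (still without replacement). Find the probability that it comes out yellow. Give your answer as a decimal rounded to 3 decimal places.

0.300

Under each hypothesis, the probability of the observed sequence is: P(data | r = 3) = (3/8)(5/7)(2/6)(4/5) = 1/14; P(data | r = 6) = (6/8)(2/7)(5/6)(1/5) = 1/28; P(data | r = 7) = (7/8)(1/7)(6/6)(0/5) = 0.
The prior-weighted likelihoods are 1/7 · 1/14 = 1/98, 3/7 · 1/28 = 3/196, 3/7 · 0 = 0; summing to 5/196.
The posterior is then P(r = 3 | data) = 2/5, P(r = 6 | data) = 3/5, P(r = 7 | data) = 0.
Averaging over the posterior, P(yellow next | data) = (3/4)(2/5) + (0)(3/5) = 3/10.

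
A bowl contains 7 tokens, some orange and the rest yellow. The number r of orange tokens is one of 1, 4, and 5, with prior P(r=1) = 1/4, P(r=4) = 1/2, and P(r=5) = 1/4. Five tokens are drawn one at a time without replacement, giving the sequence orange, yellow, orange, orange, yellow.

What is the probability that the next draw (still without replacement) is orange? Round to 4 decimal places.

0.6471

For each hypothesis, P(data | H) works out to: P(data | r = 1) = (1/7)(6/6)(0/5) = 0; P(data | r = 4) = (4/7)(3/6)(3/5)(2/4)(2/3) = 2/35; P(data | r = 5) = (5/7)(2/6)(4/5)(3/4)(1/3) = 1/21.
The prior-weighted likelihoods are 1/4 · 0 = 0, 1/2 · 2/35 = 1/35, 1/4 · 1/21 = 1/84; these sum to 17/420.
The posterior is then P(r = 1 | data) = 0, P(r = 4 | data) = 12/17, P(r = 5 | data) = 5/17.
So P(orange next | data) = Σ P(orange next | H) P(H | data) = (1/2)(12/17) + (1)(5/17) = 11/17.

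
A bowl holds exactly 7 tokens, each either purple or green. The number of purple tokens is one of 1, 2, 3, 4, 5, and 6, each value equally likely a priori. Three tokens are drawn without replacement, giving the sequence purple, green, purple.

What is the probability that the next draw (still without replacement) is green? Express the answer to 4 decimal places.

0.4000

For each hypothesis, P(data | H) works out to: P(data | r = 1) = (1/7)(6/6)(0/5) = 0; P(data | r = 2) = (2/7)(5/6)(1/5) = 1/21; P(data | r = 3) = (3/7)(4/6)(2/5) = 4/35; P(data | r = 4) = (4/7)(3/6)(3/5) = 6/35; P(data | r = 5) = (5/7)(2/6)(4/5) = 4/21; P(data | r = 6) = (6/7)(1/6)(5/5) = 1/7.
The prior-weighted likelihoods are 1/6 · 0 = 0, 1/6 · 1/21 = 1/126, 1/6 · 4/35 = 2/105, 1/6 · 6/35 = 1/35, 1/6 · 4/21 = 2/63, 1/6 · 1/7 = 1/42; with total 1/9.
The posterior is then P(r = 1 | data) = 0, P(r = 2 | data) = 1/14, P(r = 3 | data) = 6/35, P(r = 4 | data) = 9/35, P(r = 5 | data) = 2/7, P(r = 6 | data) = 3/14.
Averaging over the posterior, P(green next | data) = (1)(1/14) + (3/4)(6/35) + (1/2)(9/35) + (1/4)(2/7) + (0)(3/14) = 2/5.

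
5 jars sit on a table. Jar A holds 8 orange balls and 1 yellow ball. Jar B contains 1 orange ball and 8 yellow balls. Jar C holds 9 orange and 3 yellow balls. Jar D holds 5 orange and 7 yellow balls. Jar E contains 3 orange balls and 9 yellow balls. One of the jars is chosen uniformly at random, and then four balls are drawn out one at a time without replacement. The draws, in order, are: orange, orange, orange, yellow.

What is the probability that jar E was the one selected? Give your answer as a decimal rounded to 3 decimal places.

The likelihood of the observed sequence under each hypothesis: P(data | jar A) = (8/9)(7/8)(6/7)(1/6) = 0.11111; P(data | jar B) = (1/9)(0/8) = 0; P(data | jar C) = (9/12)(8/11)(7/10)(3/9) = 0.12727; P(data | jar D) = (5/12)(4/11)(3/10)(7/9) = 0.035354; P(data | jar E) = (3/12)(2/11)(1/10)(9/9) = 0.0045455.
Multiplying each by its prior: 1/5 · 0.11111 = 0.022222, 1/5 · 0 = 0, 1/5 · 0.12727 = 0.025455, 1/5 · 0.035354 = 0.0070707, 1/5 · 0.0045455 = 0.00090909; summing to 0.055657.
By Bayes' rule, P(jar E | data) = (0.00090909) / (0.055657) = 0.016334.

0.016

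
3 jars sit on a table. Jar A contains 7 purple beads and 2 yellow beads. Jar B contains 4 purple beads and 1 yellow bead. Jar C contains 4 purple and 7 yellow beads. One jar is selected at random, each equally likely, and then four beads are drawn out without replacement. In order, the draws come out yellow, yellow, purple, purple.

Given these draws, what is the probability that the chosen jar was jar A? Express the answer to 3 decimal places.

0.304

Compute the likelihood of the observed sequence for each case: P(data | jar A) = (2/9)(1/8)(7/7)(6/6) = 0.027778; P(data | jar B) = (1/5)(0/4) = 0; P(data | jar C) = (7/11)(6/10)(4/9)(3/8) = 0.063636.
The prior-weighted likelihoods are 1/3 · 0.027778 = 0.0092593, 1/3 · 0 = 0, 1/3 · 0.063636 = 0.021212; summing to 0.030471.
By Bayes' rule, P(jar A | data) = (0.0092593) / (0.030471) = 0.30387.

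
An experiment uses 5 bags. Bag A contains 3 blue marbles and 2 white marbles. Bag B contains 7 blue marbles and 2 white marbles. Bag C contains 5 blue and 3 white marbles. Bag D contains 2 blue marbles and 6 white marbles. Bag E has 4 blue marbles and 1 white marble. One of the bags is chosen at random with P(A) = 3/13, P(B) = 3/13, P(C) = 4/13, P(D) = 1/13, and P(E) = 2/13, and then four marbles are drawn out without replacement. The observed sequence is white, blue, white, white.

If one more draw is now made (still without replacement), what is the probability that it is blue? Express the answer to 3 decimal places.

Compute the likelihood of the observed sequence for each case: P(data | bag A) = (2/5)(3/4)(1/3)(0/2) = 0; P(data | bag B) = (2/9)(7/8)(1/7)(0/6) = 0; P(data | bag C) = (3/8)(5/7)(2/6)(1/5) = 1/56; P(data | bag D) = (6/8)(2/7)(5/6)(4/5) = 1/7; P(data | bag E) = (1/5)(4/4)(0/3) = 0.
Multiplying each by its prior: 3/13 · 0 = 0, 3/13 · 0 = 0, 4/13 · 1/56 = 1/182, 1/13 · 1/7 = 1/91, 2/13 · 0 = 0; these sum to 3/182.
Dividing through by the total gives posterior P(bag A | data) = 0, P(bag B | data) = 0, P(bag C | data) = 1/3, P(bag D | data) = 2/3, P(bag E | data) = 0.
Averaging over the posterior, P(blue next | data) = (1)(1/3) + (1/4)(2/3) = 1/2.

0.500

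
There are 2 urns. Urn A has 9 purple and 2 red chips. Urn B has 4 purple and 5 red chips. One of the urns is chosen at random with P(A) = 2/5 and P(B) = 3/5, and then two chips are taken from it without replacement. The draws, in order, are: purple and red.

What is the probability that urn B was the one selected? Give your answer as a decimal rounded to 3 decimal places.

0.718

Under each hypothesis, the probability of the observed sequence is: P(data | urn A) = (9/11)(2/10) = 0.16364; P(data | urn B) = (4/9)(5/8) = 0.27778.
Weighting by the prior gives 2/5 · 0.16364 = 0.065455, 3/5 · 0.27778 = 0.16667; these sum to 0.23212.
So P(urn B | data) = (0.16667) / (0.23212) = 0.71802.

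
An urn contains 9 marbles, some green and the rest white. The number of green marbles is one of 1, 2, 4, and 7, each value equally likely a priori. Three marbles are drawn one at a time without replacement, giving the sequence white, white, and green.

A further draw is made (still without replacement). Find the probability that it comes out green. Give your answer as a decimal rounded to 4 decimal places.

0.2906

Compute the likelihood of the observed sequence for each case: P(data | r = 1) = (8/9)(7/8)(1/7) = 1/9; P(data | r = 2) = (7/9)(6/8)(2/7) = 1/6; P(data | r = 4) = (5/9)(4/8)(4/7) = 10/63; P(data | r = 7) = (2/9)(1/8)(7/7) = 1/36.
Weighting by the prior gives 1/4 · 1/9 = 1/36, 1/4 · 1/6 = 1/24, 1/4 · 10/63 = 5/126, 1/4 · 1/36 = 1/144; summing to 13/112.
Normalising, the posterior is P(r = 1 | data) = 28/117, P(r = 2 | data) = 14/39, P(r = 4 | data) = 40/117, P(r = 7 | data) = 7/117.
So P(green next | data) = Σ P(green next | H) P(H | data) = (0)(28/117) + (1/6)(14/39) + (1/2)(40/117) + (1)(7/117) = 34/117.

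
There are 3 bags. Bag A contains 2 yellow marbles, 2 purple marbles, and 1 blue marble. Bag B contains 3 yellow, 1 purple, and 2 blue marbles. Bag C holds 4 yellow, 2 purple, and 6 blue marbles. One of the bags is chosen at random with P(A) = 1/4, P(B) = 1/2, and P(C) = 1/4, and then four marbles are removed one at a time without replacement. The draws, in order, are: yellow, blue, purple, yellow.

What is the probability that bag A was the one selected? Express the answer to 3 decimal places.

The likelihood of the observed sequence under each hypothesis: P(data | bag A) = (2/5)(1/4)(2/3)(1/2) = 0.033333; P(data | bag B) = (3/6)(2/5)(1/4)(2/3) = 0.033333; P(data | bag C) = (4/12)(6/11)(2/10)(3/9) = 0.012121.
Multiplying each by its prior: 1/4 · 0.033333 = 0.0083333, 1/2 · 0.033333 = 0.016667, 1/4 · 0.012121 = 0.0030303; with total 0.02803.
So P(bag A | data) = (0.0083333) / (0.02803) = 0.2973.

0.297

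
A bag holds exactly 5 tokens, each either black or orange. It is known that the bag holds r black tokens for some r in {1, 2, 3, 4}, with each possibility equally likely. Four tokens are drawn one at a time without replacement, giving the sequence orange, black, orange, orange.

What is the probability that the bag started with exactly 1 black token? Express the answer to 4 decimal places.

0.6667

For each hypothesis, P(data | H) works out to: P(data | r = 1) = (4/5)(1/4)(3/3)(2/2) = 1/5; P(data | r = 2) = (3/5)(2/4)(2/3)(1/2) = 1/10; P(data | r = 3) = (2/5)(3/4)(1/3)(0/2) = 0; P(data | r = 4) = (1/5)(4/4)(0/3) = 0.
The prior-weighted likelihoods are 1/4 · 1/5 = 1/20, 1/4 · 1/10 = 1/40, 1/4 · 0 = 0, 1/4 · 0 = 0; these sum to 3/40.
By Bayes' rule, P(r = 1 | data) = (1/20) / (3/40) = 2/3.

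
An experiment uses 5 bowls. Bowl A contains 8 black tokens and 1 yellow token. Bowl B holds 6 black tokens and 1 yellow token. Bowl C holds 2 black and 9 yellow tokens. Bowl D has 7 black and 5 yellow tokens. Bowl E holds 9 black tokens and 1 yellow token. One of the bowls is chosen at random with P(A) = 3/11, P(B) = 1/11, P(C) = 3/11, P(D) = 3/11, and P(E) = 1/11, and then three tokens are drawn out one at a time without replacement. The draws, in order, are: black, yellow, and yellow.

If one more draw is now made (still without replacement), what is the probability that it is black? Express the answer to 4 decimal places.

For each hypothesis, P(data | H) works out to: P(data | bowl A) = (8/9)(1/8)(0/7) = 0; P(data | bowl B) = (6/7)(1/6)(0/5) = 0; P(data | bowl C) = (2/11)(9/10)(8/9) = 0.14545; P(data | bowl D) = (7/12)(5/11)(4/10) = 0.10606; P(data | bowl E) = (9/10)(1/9)(0/8) = 0.
The prior-weighted likelihoods are 3/11 · 0 = 0, 1/11 · 0 = 0, 3/11 · 0.14545 = 0.039669, 3/11 · 0.10606 = 0.028926, 1/11 · 0 = 0; with total 0.068595.
Normalising, the posterior is P(bowl A | data) = 0, P(bowl B | data) = 0, P(bowl C | data) = 0.57831, P(bowl D | data) = 0.42169, P(bowl E | data) = 0.
So P(black next | data) = Σ P(black next | H) P(H | data) = (1/8)(0.57831) + (2/3)(0.42169) = 0.35341.

0.3534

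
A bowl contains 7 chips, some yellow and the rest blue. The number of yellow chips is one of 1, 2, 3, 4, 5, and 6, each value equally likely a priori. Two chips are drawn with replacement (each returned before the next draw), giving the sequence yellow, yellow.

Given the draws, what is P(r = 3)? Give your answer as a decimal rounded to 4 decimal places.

Under each hypothesis, the probability of the observed sequence is: P(data | r = 1) = (1/7)(1/7) = 1/49; P(data | r = 2) = (2/7)(2/7) = 4/49; P(data | r = 3) = (3/7)(3/7) = 9/49; P(data | r = 4) = (4/7)(4/7) = 16/49; P(data | r = 5) = (5/7)(5/7) = 25/49; P(data | r = 6) = (6/7)(6/7) = 36/49.
The prior-weighted likelihoods are 1/6 · 1/49 = 1/294, 1/6 · 4/49 = 2/147, 1/6 · 9/49 = 3/98, 1/6 · 16/49 = 8/147, 1/6 · 25/49 = 25/294, 1/6 · 36/49 = 6/49; these sum to 13/42.
Therefore the posterior P(r = 3 | data) = (3/98) / (13/42) = 9/91.

0.0989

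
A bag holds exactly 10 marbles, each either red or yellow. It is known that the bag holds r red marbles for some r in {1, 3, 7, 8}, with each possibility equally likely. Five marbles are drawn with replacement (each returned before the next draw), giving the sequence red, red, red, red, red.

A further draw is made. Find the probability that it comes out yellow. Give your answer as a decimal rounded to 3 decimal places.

The likelihood of the observed sequence under each hypothesis: P(data | r = 1) = (1/10)(1/10)(1/10)(1/10)(1/10) = 1e-05; P(data | r = 3) = (3/10)(3/10)(3/10)(3/10)(3/10) = 0.00243; P(data | r = 7) = (7/10)(7/10)(7/10)(7/10)(7/10) = 0.16807; P(data | r = 8) = (8/10)(8/10)(8/10)(8/10)(8/10) = 0.32768.
Weighting by the prior gives 1/4 · 1e-05 = 2.5e-06, 1/4 · 0.00243 = 0.0006075, 1/4 · 0.16807 = 0.042017, 1/4 · 0.32768 = 0.08192; these sum to 0.12455.
The posterior is then P(r = 1 | data) = 2.0073e-05, P(r = 3 | data) = 0.0048777, P(r = 7 | data) = 0.33736, P(r = 8 | data) = 0.65774.
Averaging over the posterior, P(yellow next | data) = (9/10)(2.0073e-05) + (7/10)(0.0048777) + (3/10)(0.33736) + (1/5)(0.65774) = 0.23619.

0.236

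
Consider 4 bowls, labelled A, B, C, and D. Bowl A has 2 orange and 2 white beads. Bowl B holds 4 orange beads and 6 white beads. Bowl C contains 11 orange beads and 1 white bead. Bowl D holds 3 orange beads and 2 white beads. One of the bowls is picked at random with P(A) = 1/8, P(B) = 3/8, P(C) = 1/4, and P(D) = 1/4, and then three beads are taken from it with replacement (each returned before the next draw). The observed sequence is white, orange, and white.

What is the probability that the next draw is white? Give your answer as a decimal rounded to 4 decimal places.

The likelihood of the observed sequence under each hypothesis: P(data | bowl A) = (2/4)(2/4)(2/4) = 0.125; P(data | bowl B) = (6/10)(4/10)(6/10) = 0.144; P(data | bowl C) = (1/12)(11/12)(1/12) = 0.0063657; P(data | bowl D) = (2/5)(3/5)(2/5) = 0.096.
Multiplying each by its prior: 1/8 · 0.125 = 0.015625, 3/8 · 0.144 = 0.054, 1/4 · 0.0063657 = 0.0015914, 1/4 · 0.096 = 0.024; summing to 0.095216.
Normalising, the posterior is P(bowl A | data) = 0.1641, P(bowl B | data) = 0.56713, P(bowl C | data) = 0.016714, P(bowl D | data) = 0.25206.
So P(white next | data) = Σ P(white next | H) P(H | data) = (1/2)(0.1641) + (3/5)(0.56713) + (1/12)(0.016714) + (2/5)(0.25206) = 0.52454.

0.5245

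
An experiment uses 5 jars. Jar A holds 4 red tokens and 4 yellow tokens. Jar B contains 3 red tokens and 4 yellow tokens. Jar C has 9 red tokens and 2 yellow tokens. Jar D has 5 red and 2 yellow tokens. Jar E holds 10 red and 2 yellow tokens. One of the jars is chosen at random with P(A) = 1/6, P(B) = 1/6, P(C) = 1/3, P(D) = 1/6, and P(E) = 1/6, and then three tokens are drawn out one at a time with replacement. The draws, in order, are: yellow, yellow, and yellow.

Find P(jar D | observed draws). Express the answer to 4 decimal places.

Under each hypothesis, the probability of the observed sequence is: P(data | jar A) = (4/8)(4/8)(4/8) = 0.125; P(data | jar B) = (4/7)(4/7)(4/7) = 0.18659; P(data | jar C) = (2/11)(2/11)(2/11) = 0.0060105; P(data | jar D) = (2/7)(2/7)(2/7) = 0.023324; P(data | jar E) = (2/12)(2/12)(2/12) = 0.0046296.
Weighting by the prior gives 1/6 · 0.125 = 0.020833, 1/6 · 0.18659 = 0.031098, 1/3 · 0.0060105 = 0.0020035, 1/6 · 0.023324 = 0.0038873, 1/6 · 0.0046296 = 0.0007716; summing to 0.058594.
Therefore the posterior P(jar D | data) = (0.0038873) / (0.058594) = 0.066343.

0.0663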